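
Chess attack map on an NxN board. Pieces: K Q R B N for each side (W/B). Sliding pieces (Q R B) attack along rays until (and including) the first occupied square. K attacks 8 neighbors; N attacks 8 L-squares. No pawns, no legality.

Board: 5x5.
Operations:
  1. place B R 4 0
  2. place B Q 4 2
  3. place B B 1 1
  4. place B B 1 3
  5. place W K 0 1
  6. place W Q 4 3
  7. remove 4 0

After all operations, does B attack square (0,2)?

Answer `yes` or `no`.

Op 1: place BR@(4,0)
Op 2: place BQ@(4,2)
Op 3: place BB@(1,1)
Op 4: place BB@(1,3)
Op 5: place WK@(0,1)
Op 6: place WQ@(4,3)
Op 7: remove (4,0)
Per-piece attacks for B:
  BB@(1,1): attacks (2,2) (3,3) (4,4) (2,0) (0,2) (0,0)
  BB@(1,3): attacks (2,4) (2,2) (3,1) (4,0) (0,4) (0,2)
  BQ@(4,2): attacks (4,3) (4,1) (4,0) (3,2) (2,2) (1,2) (0,2) (3,3) (2,4) (3,1) (2,0) [ray(0,1) blocked at (4,3)]
B attacks (0,2): yes

Answer: yes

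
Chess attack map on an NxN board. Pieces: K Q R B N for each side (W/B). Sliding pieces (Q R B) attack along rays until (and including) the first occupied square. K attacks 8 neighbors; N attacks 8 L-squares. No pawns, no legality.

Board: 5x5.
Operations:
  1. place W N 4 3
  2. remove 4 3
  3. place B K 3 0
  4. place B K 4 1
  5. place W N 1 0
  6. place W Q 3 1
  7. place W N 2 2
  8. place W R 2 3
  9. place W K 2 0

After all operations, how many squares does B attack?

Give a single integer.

Op 1: place WN@(4,3)
Op 2: remove (4,3)
Op 3: place BK@(3,0)
Op 4: place BK@(4,1)
Op 5: place WN@(1,0)
Op 6: place WQ@(3,1)
Op 7: place WN@(2,2)
Op 8: place WR@(2,3)
Op 9: place WK@(2,0)
Per-piece attacks for B:
  BK@(3,0): attacks (3,1) (4,0) (2,0) (4,1) (2,1)
  BK@(4,1): attacks (4,2) (4,0) (3,1) (3,2) (3,0)
Union (8 distinct): (2,0) (2,1) (3,0) (3,1) (3,2) (4,0) (4,1) (4,2)

Answer: 8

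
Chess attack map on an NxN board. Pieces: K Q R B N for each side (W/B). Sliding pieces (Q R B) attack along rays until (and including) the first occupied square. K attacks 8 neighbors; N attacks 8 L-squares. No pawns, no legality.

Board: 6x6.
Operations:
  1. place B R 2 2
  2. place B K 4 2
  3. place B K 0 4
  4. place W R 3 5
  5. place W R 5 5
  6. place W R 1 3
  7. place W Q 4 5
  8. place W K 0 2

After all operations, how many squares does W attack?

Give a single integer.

Op 1: place BR@(2,2)
Op 2: place BK@(4,2)
Op 3: place BK@(0,4)
Op 4: place WR@(3,5)
Op 5: place WR@(5,5)
Op 6: place WR@(1,3)
Op 7: place WQ@(4,5)
Op 8: place WK@(0,2)
Per-piece attacks for W:
  WK@(0,2): attacks (0,3) (0,1) (1,2) (1,3) (1,1)
  WR@(1,3): attacks (1,4) (1,5) (1,2) (1,1) (1,0) (2,3) (3,3) (4,3) (5,3) (0,3)
  WR@(3,5): attacks (3,4) (3,3) (3,2) (3,1) (3,0) (4,5) (2,5) (1,5) (0,5) [ray(1,0) blocked at (4,5)]
  WQ@(4,5): attacks (4,4) (4,3) (4,2) (5,5) (3,5) (5,4) (3,4) (2,3) (1,2) (0,1) [ray(0,-1) blocked at (4,2); ray(1,0) blocked at (5,5); ray(-1,0) blocked at (3,5)]
  WR@(5,5): attacks (5,4) (5,3) (5,2) (5,1) (5,0) (4,5) [ray(-1,0) blocked at (4,5)]
Union (27 distinct): (0,1) (0,3) (0,5) (1,0) (1,1) (1,2) (1,3) (1,4) (1,5) (2,3) (2,5) (3,0) (3,1) (3,2) (3,3) (3,4) (3,5) (4,2) (4,3) (4,4) (4,5) (5,0) (5,1) (5,2) (5,3) (5,4) (5,5)

Answer: 27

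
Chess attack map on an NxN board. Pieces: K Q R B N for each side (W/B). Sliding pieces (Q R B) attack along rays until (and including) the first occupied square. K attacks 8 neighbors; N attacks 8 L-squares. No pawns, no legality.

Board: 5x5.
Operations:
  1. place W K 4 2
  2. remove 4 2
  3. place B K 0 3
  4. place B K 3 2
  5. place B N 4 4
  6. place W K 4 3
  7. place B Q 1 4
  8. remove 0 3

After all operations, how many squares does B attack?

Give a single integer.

Answer: 18

Derivation:
Op 1: place WK@(4,2)
Op 2: remove (4,2)
Op 3: place BK@(0,3)
Op 4: place BK@(3,2)
Op 5: place BN@(4,4)
Op 6: place WK@(4,3)
Op 7: place BQ@(1,4)
Op 8: remove (0,3)
Per-piece attacks for B:
  BQ@(1,4): attacks (1,3) (1,2) (1,1) (1,0) (2,4) (3,4) (4,4) (0,4) (2,3) (3,2) (0,3) [ray(1,0) blocked at (4,4); ray(1,-1) blocked at (3,2)]
  BK@(3,2): attacks (3,3) (3,1) (4,2) (2,2) (4,3) (4,1) (2,3) (2,1)
  BN@(4,4): attacks (3,2) (2,3)
Union (18 distinct): (0,3) (0,4) (1,0) (1,1) (1,2) (1,3) (2,1) (2,2) (2,3) (2,4) (3,1) (3,2) (3,3) (3,4) (4,1) (4,2) (4,3) (4,4)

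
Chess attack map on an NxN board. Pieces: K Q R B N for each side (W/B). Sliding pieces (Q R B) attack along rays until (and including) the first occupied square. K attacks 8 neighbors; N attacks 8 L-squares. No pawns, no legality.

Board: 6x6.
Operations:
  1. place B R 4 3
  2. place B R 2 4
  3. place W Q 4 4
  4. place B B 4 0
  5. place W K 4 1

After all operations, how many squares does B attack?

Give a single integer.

Answer: 17

Derivation:
Op 1: place BR@(4,3)
Op 2: place BR@(2,4)
Op 3: place WQ@(4,4)
Op 4: place BB@(4,0)
Op 5: place WK@(4,1)
Per-piece attacks for B:
  BR@(2,4): attacks (2,5) (2,3) (2,2) (2,1) (2,0) (3,4) (4,4) (1,4) (0,4) [ray(1,0) blocked at (4,4)]
  BB@(4,0): attacks (5,1) (3,1) (2,2) (1,3) (0,4)
  BR@(4,3): attacks (4,4) (4,2) (4,1) (5,3) (3,3) (2,3) (1,3) (0,3) [ray(0,1) blocked at (4,4); ray(0,-1) blocked at (4,1)]
Union (17 distinct): (0,3) (0,4) (1,3) (1,4) (2,0) (2,1) (2,2) (2,3) (2,5) (3,1) (3,3) (3,4) (4,1) (4,2) (4,4) (5,1) (5,3)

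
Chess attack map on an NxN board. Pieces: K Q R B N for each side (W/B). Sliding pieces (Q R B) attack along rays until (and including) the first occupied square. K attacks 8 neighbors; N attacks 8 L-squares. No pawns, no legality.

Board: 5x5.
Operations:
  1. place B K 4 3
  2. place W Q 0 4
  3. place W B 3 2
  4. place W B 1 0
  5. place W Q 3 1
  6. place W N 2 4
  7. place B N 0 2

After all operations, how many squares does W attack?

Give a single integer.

Op 1: place BK@(4,3)
Op 2: place WQ@(0,4)
Op 3: place WB@(3,2)
Op 4: place WB@(1,0)
Op 5: place WQ@(3,1)
Op 6: place WN@(2,4)
Op 7: place BN@(0,2)
Per-piece attacks for W:
  WQ@(0,4): attacks (0,3) (0,2) (1,4) (2,4) (1,3) (2,2) (3,1) [ray(0,-1) blocked at (0,2); ray(1,0) blocked at (2,4); ray(1,-1) blocked at (3,1)]
  WB@(1,0): attacks (2,1) (3,2) (0,1) [ray(1,1) blocked at (3,2)]
  WN@(2,4): attacks (3,2) (4,3) (1,2) (0,3)
  WQ@(3,1): attacks (3,2) (3,0) (4,1) (2,1) (1,1) (0,1) (4,2) (4,0) (2,2) (1,3) (0,4) (2,0) [ray(0,1) blocked at (3,2); ray(-1,1) blocked at (0,4)]
  WB@(3,2): attacks (4,3) (4,1) (2,3) (1,4) (2,1) (1,0) [ray(1,1) blocked at (4,3); ray(-1,-1) blocked at (1,0)]
Union (21 distinct): (0,1) (0,2) (0,3) (0,4) (1,0) (1,1) (1,2) (1,3) (1,4) (2,0) (2,1) (2,2) (2,3) (2,4) (3,0) (3,1) (3,2) (4,0) (4,1) (4,2) (4,3)

Answer: 21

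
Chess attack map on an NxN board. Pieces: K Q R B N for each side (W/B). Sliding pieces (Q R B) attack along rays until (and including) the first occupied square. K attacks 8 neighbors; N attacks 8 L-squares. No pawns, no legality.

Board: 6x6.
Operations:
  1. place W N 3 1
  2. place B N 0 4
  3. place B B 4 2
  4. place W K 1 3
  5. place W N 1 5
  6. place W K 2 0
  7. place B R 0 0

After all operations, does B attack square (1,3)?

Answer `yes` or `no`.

Answer: no

Derivation:
Op 1: place WN@(3,1)
Op 2: place BN@(0,4)
Op 3: place BB@(4,2)
Op 4: place WK@(1,3)
Op 5: place WN@(1,5)
Op 6: place WK@(2,0)
Op 7: place BR@(0,0)
Per-piece attacks for B:
  BR@(0,0): attacks (0,1) (0,2) (0,3) (0,4) (1,0) (2,0) [ray(0,1) blocked at (0,4); ray(1,0) blocked at (2,0)]
  BN@(0,4): attacks (2,5) (1,2) (2,3)
  BB@(4,2): attacks (5,3) (5,1) (3,3) (2,4) (1,5) (3,1) [ray(-1,1) blocked at (1,5); ray(-1,-1) blocked at (3,1)]
B attacks (1,3): no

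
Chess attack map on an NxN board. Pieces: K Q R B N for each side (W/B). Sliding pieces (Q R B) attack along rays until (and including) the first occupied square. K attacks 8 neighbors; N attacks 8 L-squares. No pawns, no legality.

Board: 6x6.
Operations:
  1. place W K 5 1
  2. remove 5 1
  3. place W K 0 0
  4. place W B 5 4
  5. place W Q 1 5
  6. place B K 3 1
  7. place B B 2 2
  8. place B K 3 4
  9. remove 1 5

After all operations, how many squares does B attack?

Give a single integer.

Op 1: place WK@(5,1)
Op 2: remove (5,1)
Op 3: place WK@(0,0)
Op 4: place WB@(5,4)
Op 5: place WQ@(1,5)
Op 6: place BK@(3,1)
Op 7: place BB@(2,2)
Op 8: place BK@(3,4)
Op 9: remove (1,5)
Per-piece attacks for B:
  BB@(2,2): attacks (3,3) (4,4) (5,5) (3,1) (1,3) (0,4) (1,1) (0,0) [ray(1,-1) blocked at (3,1); ray(-1,-1) blocked at (0,0)]
  BK@(3,1): attacks (3,2) (3,0) (4,1) (2,1) (4,2) (4,0) (2,2) (2,0)
  BK@(3,4): attacks (3,5) (3,3) (4,4) (2,4) (4,5) (4,3) (2,5) (2,3)
Union (22 distinct): (0,0) (0,4) (1,1) (1,3) (2,0) (2,1) (2,2) (2,3) (2,4) (2,5) (3,0) (3,1) (3,2) (3,3) (3,5) (4,0) (4,1) (4,2) (4,3) (4,4) (4,5) (5,5)

Answer: 22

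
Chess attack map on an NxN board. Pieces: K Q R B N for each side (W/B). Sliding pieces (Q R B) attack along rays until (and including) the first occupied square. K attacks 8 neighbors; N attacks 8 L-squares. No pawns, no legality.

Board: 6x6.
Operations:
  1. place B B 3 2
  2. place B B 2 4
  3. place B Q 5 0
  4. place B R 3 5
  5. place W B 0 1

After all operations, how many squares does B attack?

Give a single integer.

Op 1: place BB@(3,2)
Op 2: place BB@(2,4)
Op 3: place BQ@(5,0)
Op 4: place BR@(3,5)
Op 5: place WB@(0,1)
Per-piece attacks for B:
  BB@(2,4): attacks (3,5) (3,3) (4,2) (5,1) (1,5) (1,3) (0,2) [ray(1,1) blocked at (3,5)]
  BB@(3,2): attacks (4,3) (5,4) (4,1) (5,0) (2,3) (1,4) (0,5) (2,1) (1,0) [ray(1,-1) blocked at (5,0)]
  BR@(3,5): attacks (3,4) (3,3) (3,2) (4,5) (5,5) (2,5) (1,5) (0,5) [ray(0,-1) blocked at (3,2)]
  BQ@(5,0): attacks (5,1) (5,2) (5,3) (5,4) (5,5) (4,0) (3,0) (2,0) (1,0) (0,0) (4,1) (3,2) [ray(-1,1) blocked at (3,2)]
Union (27 distinct): (0,0) (0,2) (0,5) (1,0) (1,3) (1,4) (1,5) (2,0) (2,1) (2,3) (2,5) (3,0) (3,2) (3,3) (3,4) (3,5) (4,0) (4,1) (4,2) (4,3) (4,5) (5,0) (5,1) (5,2) (5,3) (5,4) (5,5)

Answer: 27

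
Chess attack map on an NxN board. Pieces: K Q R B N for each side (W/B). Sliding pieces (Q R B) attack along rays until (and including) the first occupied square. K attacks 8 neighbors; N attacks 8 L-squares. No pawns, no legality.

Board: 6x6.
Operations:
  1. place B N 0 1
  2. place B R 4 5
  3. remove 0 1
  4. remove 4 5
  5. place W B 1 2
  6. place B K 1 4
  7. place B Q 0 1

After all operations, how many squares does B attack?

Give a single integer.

Op 1: place BN@(0,1)
Op 2: place BR@(4,5)
Op 3: remove (0,1)
Op 4: remove (4,5)
Op 5: place WB@(1,2)
Op 6: place BK@(1,4)
Op 7: place BQ@(0,1)
Per-piece attacks for B:
  BQ@(0,1): attacks (0,2) (0,3) (0,4) (0,5) (0,0) (1,1) (2,1) (3,1) (4,1) (5,1) (1,2) (1,0) [ray(1,1) blocked at (1,2)]
  BK@(1,4): attacks (1,5) (1,3) (2,4) (0,4) (2,5) (2,3) (0,5) (0,3)
Union (17 distinct): (0,0) (0,2) (0,3) (0,4) (0,5) (1,0) (1,1) (1,2) (1,3) (1,5) (2,1) (2,3) (2,4) (2,5) (3,1) (4,1) (5,1)

Answer: 17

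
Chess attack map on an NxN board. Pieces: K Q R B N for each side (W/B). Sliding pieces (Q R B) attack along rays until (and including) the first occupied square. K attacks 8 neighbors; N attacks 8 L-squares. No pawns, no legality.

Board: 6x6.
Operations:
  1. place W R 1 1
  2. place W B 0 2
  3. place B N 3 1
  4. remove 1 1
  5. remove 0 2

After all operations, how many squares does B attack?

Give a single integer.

Answer: 6

Derivation:
Op 1: place WR@(1,1)
Op 2: place WB@(0,2)
Op 3: place BN@(3,1)
Op 4: remove (1,1)
Op 5: remove (0,2)
Per-piece attacks for B:
  BN@(3,1): attacks (4,3) (5,2) (2,3) (1,2) (5,0) (1,0)
Union (6 distinct): (1,0) (1,2) (2,3) (4,3) (5,0) (5,2)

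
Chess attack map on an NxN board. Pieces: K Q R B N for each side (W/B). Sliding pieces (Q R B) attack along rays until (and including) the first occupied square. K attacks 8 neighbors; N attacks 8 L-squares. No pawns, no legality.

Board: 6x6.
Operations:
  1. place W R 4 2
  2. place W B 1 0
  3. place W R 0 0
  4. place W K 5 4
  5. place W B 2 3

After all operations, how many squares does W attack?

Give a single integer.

Answer: 22

Derivation:
Op 1: place WR@(4,2)
Op 2: place WB@(1,0)
Op 3: place WR@(0,0)
Op 4: place WK@(5,4)
Op 5: place WB@(2,3)
Per-piece attacks for W:
  WR@(0,0): attacks (0,1) (0,2) (0,3) (0,4) (0,5) (1,0) [ray(1,0) blocked at (1,0)]
  WB@(1,0): attacks (2,1) (3,2) (4,3) (5,4) (0,1) [ray(1,1) blocked at (5,4)]
  WB@(2,3): attacks (3,4) (4,5) (3,2) (4,1) (5,0) (1,4) (0,5) (1,2) (0,1)
  WR@(4,2): attacks (4,3) (4,4) (4,5) (4,1) (4,0) (5,2) (3,2) (2,2) (1,2) (0,2)
  WK@(5,4): attacks (5,5) (5,3) (4,4) (4,5) (4,3)
Union (22 distinct): (0,1) (0,2) (0,3) (0,4) (0,5) (1,0) (1,2) (1,4) (2,1) (2,2) (3,2) (3,4) (4,0) (4,1) (4,3) (4,4) (4,5) (5,0) (5,2) (5,3) (5,4) (5,5)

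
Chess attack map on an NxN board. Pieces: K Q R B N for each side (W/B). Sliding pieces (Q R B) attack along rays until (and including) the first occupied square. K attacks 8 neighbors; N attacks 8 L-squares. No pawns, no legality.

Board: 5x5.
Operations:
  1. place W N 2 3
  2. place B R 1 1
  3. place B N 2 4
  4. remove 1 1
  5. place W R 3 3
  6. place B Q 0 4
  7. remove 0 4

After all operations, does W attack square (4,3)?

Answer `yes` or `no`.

Op 1: place WN@(2,3)
Op 2: place BR@(1,1)
Op 3: place BN@(2,4)
Op 4: remove (1,1)
Op 5: place WR@(3,3)
Op 6: place BQ@(0,4)
Op 7: remove (0,4)
Per-piece attacks for W:
  WN@(2,3): attacks (4,4) (0,4) (3,1) (4,2) (1,1) (0,2)
  WR@(3,3): attacks (3,4) (3,2) (3,1) (3,0) (4,3) (2,3) [ray(-1,0) blocked at (2,3)]
W attacks (4,3): yes

Answer: yes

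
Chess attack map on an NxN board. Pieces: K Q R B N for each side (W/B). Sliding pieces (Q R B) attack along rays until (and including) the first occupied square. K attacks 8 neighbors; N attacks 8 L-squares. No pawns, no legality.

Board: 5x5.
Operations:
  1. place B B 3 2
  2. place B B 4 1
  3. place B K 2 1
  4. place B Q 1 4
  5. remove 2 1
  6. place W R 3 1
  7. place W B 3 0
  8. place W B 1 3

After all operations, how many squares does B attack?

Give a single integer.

Op 1: place BB@(3,2)
Op 2: place BB@(4,1)
Op 3: place BK@(2,1)
Op 4: place BQ@(1,4)
Op 5: remove (2,1)
Op 6: place WR@(3,1)
Op 7: place WB@(3,0)
Op 8: place WB@(1,3)
Per-piece attacks for B:
  BQ@(1,4): attacks (1,3) (2,4) (3,4) (4,4) (0,4) (2,3) (3,2) (0,3) [ray(0,-1) blocked at (1,3); ray(1,-1) blocked at (3,2)]
  BB@(3,2): attacks (4,3) (4,1) (2,3) (1,4) (2,1) (1,0) [ray(1,-1) blocked at (4,1); ray(-1,1) blocked at (1,4)]
  BB@(4,1): attacks (3,2) (3,0) [ray(-1,1) blocked at (3,2); ray(-1,-1) blocked at (3,0)]
Union (14 distinct): (0,3) (0,4) (1,0) (1,3) (1,4) (2,1) (2,3) (2,4) (3,0) (3,2) (3,4) (4,1) (4,3) (4,4)

Answer: 14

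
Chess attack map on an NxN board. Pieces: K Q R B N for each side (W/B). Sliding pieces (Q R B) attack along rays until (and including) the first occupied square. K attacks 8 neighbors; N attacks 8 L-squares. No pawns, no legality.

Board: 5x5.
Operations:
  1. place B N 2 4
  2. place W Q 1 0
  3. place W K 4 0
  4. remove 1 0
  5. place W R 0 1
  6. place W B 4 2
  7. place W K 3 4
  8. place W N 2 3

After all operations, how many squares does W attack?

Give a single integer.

Answer: 16

Derivation:
Op 1: place BN@(2,4)
Op 2: place WQ@(1,0)
Op 3: place WK@(4,0)
Op 4: remove (1,0)
Op 5: place WR@(0,1)
Op 6: place WB@(4,2)
Op 7: place WK@(3,4)
Op 8: place WN@(2,3)
Per-piece attacks for W:
  WR@(0,1): attacks (0,2) (0,3) (0,4) (0,0) (1,1) (2,1) (3,1) (4,1)
  WN@(2,3): attacks (4,4) (0,4) (3,1) (4,2) (1,1) (0,2)
  WK@(3,4): attacks (3,3) (4,4) (2,4) (4,3) (2,3)
  WK@(4,0): attacks (4,1) (3,0) (3,1)
  WB@(4,2): attacks (3,3) (2,4) (3,1) (2,0) [ray(-1,1) blocked at (2,4)]
Union (16 distinct): (0,0) (0,2) (0,3) (0,4) (1,1) (2,0) (2,1) (2,3) (2,4) (3,0) (3,1) (3,3) (4,1) (4,2) (4,3) (4,4)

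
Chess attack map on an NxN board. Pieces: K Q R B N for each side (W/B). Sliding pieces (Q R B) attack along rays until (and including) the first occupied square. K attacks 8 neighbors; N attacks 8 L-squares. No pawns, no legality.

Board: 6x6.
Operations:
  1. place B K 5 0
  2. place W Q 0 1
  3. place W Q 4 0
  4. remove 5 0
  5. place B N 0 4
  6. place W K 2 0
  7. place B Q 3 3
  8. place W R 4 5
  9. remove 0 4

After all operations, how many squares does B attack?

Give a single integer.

Answer: 19

Derivation:
Op 1: place BK@(5,0)
Op 2: place WQ@(0,1)
Op 3: place WQ@(4,0)
Op 4: remove (5,0)
Op 5: place BN@(0,4)
Op 6: place WK@(2,0)
Op 7: place BQ@(3,3)
Op 8: place WR@(4,5)
Op 9: remove (0,4)
Per-piece attacks for B:
  BQ@(3,3): attacks (3,4) (3,5) (3,2) (3,1) (3,0) (4,3) (5,3) (2,3) (1,3) (0,3) (4,4) (5,5) (4,2) (5,1) (2,4) (1,5) (2,2) (1,1) (0,0)
Union (19 distinct): (0,0) (0,3) (1,1) (1,3) (1,5) (2,2) (2,3) (2,4) (3,0) (3,1) (3,2) (3,4) (3,5) (4,2) (4,3) (4,4) (5,1) (5,3) (5,5)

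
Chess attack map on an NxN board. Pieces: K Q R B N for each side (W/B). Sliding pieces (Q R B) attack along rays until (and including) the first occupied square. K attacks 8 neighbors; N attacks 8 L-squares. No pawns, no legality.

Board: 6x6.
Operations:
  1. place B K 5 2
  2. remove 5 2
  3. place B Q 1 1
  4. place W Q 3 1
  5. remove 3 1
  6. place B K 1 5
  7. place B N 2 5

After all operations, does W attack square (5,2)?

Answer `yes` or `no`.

Op 1: place BK@(5,2)
Op 2: remove (5,2)
Op 3: place BQ@(1,1)
Op 4: place WQ@(3,1)
Op 5: remove (3,1)
Op 6: place BK@(1,5)
Op 7: place BN@(2,5)
Per-piece attacks for W:
W attacks (5,2): no

Answer: no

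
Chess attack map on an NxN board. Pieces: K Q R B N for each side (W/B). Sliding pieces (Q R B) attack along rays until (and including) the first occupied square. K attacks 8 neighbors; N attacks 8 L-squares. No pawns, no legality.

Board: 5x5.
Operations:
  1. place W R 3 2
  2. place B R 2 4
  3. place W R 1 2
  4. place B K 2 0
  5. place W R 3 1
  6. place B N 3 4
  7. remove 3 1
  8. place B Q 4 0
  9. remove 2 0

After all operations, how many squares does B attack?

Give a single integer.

Answer: 16

Derivation:
Op 1: place WR@(3,2)
Op 2: place BR@(2,4)
Op 3: place WR@(1,2)
Op 4: place BK@(2,0)
Op 5: place WR@(3,1)
Op 6: place BN@(3,4)
Op 7: remove (3,1)
Op 8: place BQ@(4,0)
Op 9: remove (2,0)
Per-piece attacks for B:
  BR@(2,4): attacks (2,3) (2,2) (2,1) (2,0) (3,4) (1,4) (0,4) [ray(1,0) blocked at (3,4)]
  BN@(3,4): attacks (4,2) (2,2) (1,3)
  BQ@(4,0): attacks (4,1) (4,2) (4,3) (4,4) (3,0) (2,0) (1,0) (0,0) (3,1) (2,2) (1,3) (0,4)
Union (16 distinct): (0,0) (0,4) (1,0) (1,3) (1,4) (2,0) (2,1) (2,2) (2,3) (3,0) (3,1) (3,4) (4,1) (4,2) (4,3) (4,4)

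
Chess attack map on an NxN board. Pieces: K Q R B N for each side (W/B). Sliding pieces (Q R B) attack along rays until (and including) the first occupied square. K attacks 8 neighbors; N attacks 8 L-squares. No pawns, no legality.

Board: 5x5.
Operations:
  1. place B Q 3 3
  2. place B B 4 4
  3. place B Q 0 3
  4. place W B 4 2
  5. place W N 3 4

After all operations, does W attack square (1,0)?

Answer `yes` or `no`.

Answer: no

Derivation:
Op 1: place BQ@(3,3)
Op 2: place BB@(4,4)
Op 3: place BQ@(0,3)
Op 4: place WB@(4,2)
Op 5: place WN@(3,4)
Per-piece attacks for W:
  WN@(3,4): attacks (4,2) (2,2) (1,3)
  WB@(4,2): attacks (3,3) (3,1) (2,0) [ray(-1,1) blocked at (3,3)]
W attacks (1,0): no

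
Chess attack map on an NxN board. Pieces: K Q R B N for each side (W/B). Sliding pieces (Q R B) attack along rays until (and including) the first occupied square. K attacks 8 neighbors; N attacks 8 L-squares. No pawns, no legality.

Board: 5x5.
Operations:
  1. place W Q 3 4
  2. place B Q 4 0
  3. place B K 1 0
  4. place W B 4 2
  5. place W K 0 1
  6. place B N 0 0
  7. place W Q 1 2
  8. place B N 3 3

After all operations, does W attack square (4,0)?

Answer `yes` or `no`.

Op 1: place WQ@(3,4)
Op 2: place BQ@(4,0)
Op 3: place BK@(1,0)
Op 4: place WB@(4,2)
Op 5: place WK@(0,1)
Op 6: place BN@(0,0)
Op 7: place WQ@(1,2)
Op 8: place BN@(3,3)
Per-piece attacks for W:
  WK@(0,1): attacks (0,2) (0,0) (1,1) (1,2) (1,0)
  WQ@(1,2): attacks (1,3) (1,4) (1,1) (1,0) (2,2) (3,2) (4,2) (0,2) (2,3) (3,4) (2,1) (3,0) (0,3) (0,1) [ray(0,-1) blocked at (1,0); ray(1,0) blocked at (4,2); ray(1,1) blocked at (3,4); ray(-1,-1) blocked at (0,1)]
  WQ@(3,4): attacks (3,3) (4,4) (2,4) (1,4) (0,4) (4,3) (2,3) (1,2) [ray(0,-1) blocked at (3,3); ray(-1,-1) blocked at (1,2)]
  WB@(4,2): attacks (3,3) (3,1) (2,0) [ray(-1,1) blocked at (3,3)]
W attacks (4,0): no

Answer: no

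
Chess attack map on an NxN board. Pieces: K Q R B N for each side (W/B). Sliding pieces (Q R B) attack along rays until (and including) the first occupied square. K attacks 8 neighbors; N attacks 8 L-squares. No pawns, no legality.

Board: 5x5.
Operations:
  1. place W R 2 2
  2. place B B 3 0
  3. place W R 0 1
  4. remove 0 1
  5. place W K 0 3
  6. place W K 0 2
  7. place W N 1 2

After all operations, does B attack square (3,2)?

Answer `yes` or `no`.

Answer: no

Derivation:
Op 1: place WR@(2,2)
Op 2: place BB@(3,0)
Op 3: place WR@(0,1)
Op 4: remove (0,1)
Op 5: place WK@(0,3)
Op 6: place WK@(0,2)
Op 7: place WN@(1,2)
Per-piece attacks for B:
  BB@(3,0): attacks (4,1) (2,1) (1,2) [ray(-1,1) blocked at (1,2)]
B attacks (3,2): no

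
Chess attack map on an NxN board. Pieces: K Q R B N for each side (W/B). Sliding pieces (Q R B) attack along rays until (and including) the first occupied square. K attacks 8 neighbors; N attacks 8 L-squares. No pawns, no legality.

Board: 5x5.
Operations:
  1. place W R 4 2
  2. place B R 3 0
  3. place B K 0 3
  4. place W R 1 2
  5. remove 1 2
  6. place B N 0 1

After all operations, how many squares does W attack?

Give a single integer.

Answer: 8

Derivation:
Op 1: place WR@(4,2)
Op 2: place BR@(3,0)
Op 3: place BK@(0,3)
Op 4: place WR@(1,2)
Op 5: remove (1,2)
Op 6: place BN@(0,1)
Per-piece attacks for W:
  WR@(4,2): attacks (4,3) (4,4) (4,1) (4,0) (3,2) (2,2) (1,2) (0,2)
Union (8 distinct): (0,2) (1,2) (2,2) (3,2) (4,0) (4,1) (4,3) (4,4)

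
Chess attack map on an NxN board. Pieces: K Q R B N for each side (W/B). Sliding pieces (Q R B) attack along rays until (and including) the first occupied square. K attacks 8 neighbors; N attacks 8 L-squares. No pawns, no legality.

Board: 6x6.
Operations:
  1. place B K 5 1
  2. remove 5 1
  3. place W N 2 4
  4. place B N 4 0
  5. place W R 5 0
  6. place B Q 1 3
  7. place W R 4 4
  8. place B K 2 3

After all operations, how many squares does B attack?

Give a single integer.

Op 1: place BK@(5,1)
Op 2: remove (5,1)
Op 3: place WN@(2,4)
Op 4: place BN@(4,0)
Op 5: place WR@(5,0)
Op 6: place BQ@(1,3)
Op 7: place WR@(4,4)
Op 8: place BK@(2,3)
Per-piece attacks for B:
  BQ@(1,3): attacks (1,4) (1,5) (1,2) (1,1) (1,0) (2,3) (0,3) (2,4) (2,2) (3,1) (4,0) (0,4) (0,2) [ray(1,0) blocked at (2,3); ray(1,1) blocked at (2,4); ray(1,-1) blocked at (4,0)]
  BK@(2,3): attacks (2,4) (2,2) (3,3) (1,3) (3,4) (3,2) (1,4) (1,2)
  BN@(4,0): attacks (5,2) (3,2) (2,1)
Union (19 distinct): (0,2) (0,3) (0,4) (1,0) (1,1) (1,2) (1,3) (1,4) (1,5) (2,1) (2,2) (2,3) (2,4) (3,1) (3,2) (3,3) (3,4) (4,0) (5,2)

Answer: 19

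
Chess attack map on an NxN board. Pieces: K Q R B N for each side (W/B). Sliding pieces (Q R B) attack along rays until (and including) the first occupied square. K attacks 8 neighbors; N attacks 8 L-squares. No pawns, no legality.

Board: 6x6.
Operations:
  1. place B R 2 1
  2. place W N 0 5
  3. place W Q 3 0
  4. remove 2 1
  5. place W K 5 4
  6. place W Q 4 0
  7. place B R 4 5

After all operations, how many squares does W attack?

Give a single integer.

Op 1: place BR@(2,1)
Op 2: place WN@(0,5)
Op 3: place WQ@(3,0)
Op 4: remove (2,1)
Op 5: place WK@(5,4)
Op 6: place WQ@(4,0)
Op 7: place BR@(4,5)
Per-piece attacks for W:
  WN@(0,5): attacks (1,3) (2,4)
  WQ@(3,0): attacks (3,1) (3,2) (3,3) (3,4) (3,5) (4,0) (2,0) (1,0) (0,0) (4,1) (5,2) (2,1) (1,2) (0,3) [ray(1,0) blocked at (4,0)]
  WQ@(4,0): attacks (4,1) (4,2) (4,3) (4,4) (4,5) (5,0) (3,0) (5,1) (3,1) (2,2) (1,3) (0,4) [ray(0,1) blocked at (4,5); ray(-1,0) blocked at (3,0)]
  WK@(5,4): attacks (5,5) (5,3) (4,4) (4,5) (4,3)
Union (27 distinct): (0,0) (0,3) (0,4) (1,0) (1,2) (1,3) (2,0) (2,1) (2,2) (2,4) (3,0) (3,1) (3,2) (3,3) (3,4) (3,5) (4,0) (4,1) (4,2) (4,3) (4,4) (4,5) (5,0) (5,1) (5,2) (5,3) (5,5)

Answer: 27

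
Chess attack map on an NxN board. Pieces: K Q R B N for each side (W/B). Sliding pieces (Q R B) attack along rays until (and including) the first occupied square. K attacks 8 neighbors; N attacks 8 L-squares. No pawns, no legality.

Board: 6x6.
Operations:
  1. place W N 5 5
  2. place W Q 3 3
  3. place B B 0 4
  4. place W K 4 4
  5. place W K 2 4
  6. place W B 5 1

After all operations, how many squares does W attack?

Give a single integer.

Op 1: place WN@(5,5)
Op 2: place WQ@(3,3)
Op 3: place BB@(0,4)
Op 4: place WK@(4,4)
Op 5: place WK@(2,4)
Op 6: place WB@(5,1)
Per-piece attacks for W:
  WK@(2,4): attacks (2,5) (2,3) (3,4) (1,4) (3,5) (3,3) (1,5) (1,3)
  WQ@(3,3): attacks (3,4) (3,5) (3,2) (3,1) (3,0) (4,3) (5,3) (2,3) (1,3) (0,3) (4,4) (4,2) (5,1) (2,4) (2,2) (1,1) (0,0) [ray(1,1) blocked at (4,4); ray(1,-1) blocked at (5,1); ray(-1,1) blocked at (2,4)]
  WK@(4,4): attacks (4,5) (4,3) (5,4) (3,4) (5,5) (5,3) (3,5) (3,3)
  WB@(5,1): attacks (4,2) (3,3) (4,0) [ray(-1,1) blocked at (3,3)]
  WN@(5,5): attacks (4,3) (3,4)
Union (25 distinct): (0,0) (0,3) (1,1) (1,3) (1,4) (1,5) (2,2) (2,3) (2,4) (2,5) (3,0) (3,1) (3,2) (3,3) (3,4) (3,5) (4,0) (4,2) (4,3) (4,4) (4,5) (5,1) (5,3) (5,4) (5,5)

Answer: 25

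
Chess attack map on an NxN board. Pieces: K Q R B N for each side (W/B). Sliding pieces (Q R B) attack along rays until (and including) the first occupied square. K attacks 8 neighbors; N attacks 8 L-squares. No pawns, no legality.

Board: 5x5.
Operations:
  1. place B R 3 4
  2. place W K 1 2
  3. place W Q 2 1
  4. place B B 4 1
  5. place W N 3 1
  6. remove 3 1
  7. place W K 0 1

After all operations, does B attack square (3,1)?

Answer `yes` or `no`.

Op 1: place BR@(3,4)
Op 2: place WK@(1,2)
Op 3: place WQ@(2,1)
Op 4: place BB@(4,1)
Op 5: place WN@(3,1)
Op 6: remove (3,1)
Op 7: place WK@(0,1)
Per-piece attacks for B:
  BR@(3,4): attacks (3,3) (3,2) (3,1) (3,0) (4,4) (2,4) (1,4) (0,4)
  BB@(4,1): attacks (3,2) (2,3) (1,4) (3,0)
B attacks (3,1): yes

Answer: yes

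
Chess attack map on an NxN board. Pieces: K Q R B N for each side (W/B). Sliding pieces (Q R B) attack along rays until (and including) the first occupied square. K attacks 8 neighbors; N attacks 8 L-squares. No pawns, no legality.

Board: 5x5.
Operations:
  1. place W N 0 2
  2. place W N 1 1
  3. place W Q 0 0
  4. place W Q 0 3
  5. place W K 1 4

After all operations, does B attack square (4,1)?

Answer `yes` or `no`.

Op 1: place WN@(0,2)
Op 2: place WN@(1,1)
Op 3: place WQ@(0,0)
Op 4: place WQ@(0,3)
Op 5: place WK@(1,4)
Per-piece attacks for B:
B attacks (4,1): no

Answer: no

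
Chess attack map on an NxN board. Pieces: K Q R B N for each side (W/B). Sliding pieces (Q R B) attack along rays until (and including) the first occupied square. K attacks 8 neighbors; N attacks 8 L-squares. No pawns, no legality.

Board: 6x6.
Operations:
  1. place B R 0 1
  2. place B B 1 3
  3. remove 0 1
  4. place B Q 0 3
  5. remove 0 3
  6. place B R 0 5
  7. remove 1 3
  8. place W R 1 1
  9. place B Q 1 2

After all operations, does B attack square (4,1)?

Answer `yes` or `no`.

Answer: no

Derivation:
Op 1: place BR@(0,1)
Op 2: place BB@(1,3)
Op 3: remove (0,1)
Op 4: place BQ@(0,3)
Op 5: remove (0,3)
Op 6: place BR@(0,5)
Op 7: remove (1,3)
Op 8: place WR@(1,1)
Op 9: place BQ@(1,2)
Per-piece attacks for B:
  BR@(0,5): attacks (0,4) (0,3) (0,2) (0,1) (0,0) (1,5) (2,5) (3,5) (4,5) (5,5)
  BQ@(1,2): attacks (1,3) (1,4) (1,5) (1,1) (2,2) (3,2) (4,2) (5,2) (0,2) (2,3) (3,4) (4,5) (2,1) (3,0) (0,3) (0,1) [ray(0,-1) blocked at (1,1)]
B attacks (4,1): no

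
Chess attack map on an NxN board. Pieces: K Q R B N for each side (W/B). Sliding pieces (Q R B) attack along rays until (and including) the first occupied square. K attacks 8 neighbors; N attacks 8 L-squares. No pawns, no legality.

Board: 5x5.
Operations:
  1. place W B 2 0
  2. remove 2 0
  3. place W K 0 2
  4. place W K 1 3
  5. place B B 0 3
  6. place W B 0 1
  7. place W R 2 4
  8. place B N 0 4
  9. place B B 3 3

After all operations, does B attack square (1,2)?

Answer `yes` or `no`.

Op 1: place WB@(2,0)
Op 2: remove (2,0)
Op 3: place WK@(0,2)
Op 4: place WK@(1,3)
Op 5: place BB@(0,3)
Op 6: place WB@(0,1)
Op 7: place WR@(2,4)
Op 8: place BN@(0,4)
Op 9: place BB@(3,3)
Per-piece attacks for B:
  BB@(0,3): attacks (1,4) (1,2) (2,1) (3,0)
  BN@(0,4): attacks (1,2) (2,3)
  BB@(3,3): attacks (4,4) (4,2) (2,4) (2,2) (1,1) (0,0) [ray(-1,1) blocked at (2,4)]
B attacks (1,2): yes

Answer: yes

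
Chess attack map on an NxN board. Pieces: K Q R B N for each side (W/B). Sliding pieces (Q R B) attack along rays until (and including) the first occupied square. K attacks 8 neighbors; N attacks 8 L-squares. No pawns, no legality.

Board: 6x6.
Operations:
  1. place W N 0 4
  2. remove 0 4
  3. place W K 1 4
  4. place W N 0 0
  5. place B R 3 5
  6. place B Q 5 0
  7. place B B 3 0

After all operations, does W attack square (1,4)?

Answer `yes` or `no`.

Answer: no

Derivation:
Op 1: place WN@(0,4)
Op 2: remove (0,4)
Op 3: place WK@(1,4)
Op 4: place WN@(0,0)
Op 5: place BR@(3,5)
Op 6: place BQ@(5,0)
Op 7: place BB@(3,0)
Per-piece attacks for W:
  WN@(0,0): attacks (1,2) (2,1)
  WK@(1,4): attacks (1,5) (1,3) (2,4) (0,4) (2,5) (2,3) (0,5) (0,3)
W attacks (1,4): no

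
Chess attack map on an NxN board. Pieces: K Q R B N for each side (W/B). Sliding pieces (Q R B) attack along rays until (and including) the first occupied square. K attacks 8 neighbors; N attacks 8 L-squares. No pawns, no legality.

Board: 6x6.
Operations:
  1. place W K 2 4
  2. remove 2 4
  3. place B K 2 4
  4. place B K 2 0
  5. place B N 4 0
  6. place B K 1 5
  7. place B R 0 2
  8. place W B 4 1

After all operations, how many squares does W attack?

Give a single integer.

Answer: 7

Derivation:
Op 1: place WK@(2,4)
Op 2: remove (2,4)
Op 3: place BK@(2,4)
Op 4: place BK@(2,0)
Op 5: place BN@(4,0)
Op 6: place BK@(1,5)
Op 7: place BR@(0,2)
Op 8: place WB@(4,1)
Per-piece attacks for W:
  WB@(4,1): attacks (5,2) (5,0) (3,2) (2,3) (1,4) (0,5) (3,0)
Union (7 distinct): (0,5) (1,4) (2,3) (3,0) (3,2) (5,0) (5,2)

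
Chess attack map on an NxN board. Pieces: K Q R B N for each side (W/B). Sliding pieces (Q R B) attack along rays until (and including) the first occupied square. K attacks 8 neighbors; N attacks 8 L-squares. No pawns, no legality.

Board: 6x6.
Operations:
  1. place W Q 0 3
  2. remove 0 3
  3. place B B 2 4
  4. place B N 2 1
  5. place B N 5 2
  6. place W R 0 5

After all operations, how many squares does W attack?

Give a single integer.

Op 1: place WQ@(0,3)
Op 2: remove (0,3)
Op 3: place BB@(2,4)
Op 4: place BN@(2,1)
Op 5: place BN@(5,2)
Op 6: place WR@(0,5)
Per-piece attacks for W:
  WR@(0,5): attacks (0,4) (0,3) (0,2) (0,1) (0,0) (1,5) (2,5) (3,5) (4,5) (5,5)
Union (10 distinct): (0,0) (0,1) (0,2) (0,3) (0,4) (1,5) (2,5) (3,5) (4,5) (5,5)

Answer: 10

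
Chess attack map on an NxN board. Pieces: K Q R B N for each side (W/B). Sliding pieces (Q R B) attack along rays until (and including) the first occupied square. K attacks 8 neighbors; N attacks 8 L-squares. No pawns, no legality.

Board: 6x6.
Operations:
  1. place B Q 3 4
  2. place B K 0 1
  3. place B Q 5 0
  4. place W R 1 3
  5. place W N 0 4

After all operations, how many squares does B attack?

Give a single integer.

Op 1: place BQ@(3,4)
Op 2: place BK@(0,1)
Op 3: place BQ@(5,0)
Op 4: place WR@(1,3)
Op 5: place WN@(0,4)
Per-piece attacks for B:
  BK@(0,1): attacks (0,2) (0,0) (1,1) (1,2) (1,0)
  BQ@(3,4): attacks (3,5) (3,3) (3,2) (3,1) (3,0) (4,4) (5,4) (2,4) (1,4) (0,4) (4,5) (4,3) (5,2) (2,5) (2,3) (1,2) (0,1) [ray(-1,0) blocked at (0,4); ray(-1,-1) blocked at (0,1)]
  BQ@(5,0): attacks (5,1) (5,2) (5,3) (5,4) (5,5) (4,0) (3,0) (2,0) (1,0) (0,0) (4,1) (3,2) (2,3) (1,4) (0,5)
Union (28 distinct): (0,0) (0,1) (0,2) (0,4) (0,5) (1,0) (1,1) (1,2) (1,4) (2,0) (2,3) (2,4) (2,5) (3,0) (3,1) (3,2) (3,3) (3,5) (4,0) (4,1) (4,3) (4,4) (4,5) (5,1) (5,2) (5,3) (5,4) (5,5)

Answer: 28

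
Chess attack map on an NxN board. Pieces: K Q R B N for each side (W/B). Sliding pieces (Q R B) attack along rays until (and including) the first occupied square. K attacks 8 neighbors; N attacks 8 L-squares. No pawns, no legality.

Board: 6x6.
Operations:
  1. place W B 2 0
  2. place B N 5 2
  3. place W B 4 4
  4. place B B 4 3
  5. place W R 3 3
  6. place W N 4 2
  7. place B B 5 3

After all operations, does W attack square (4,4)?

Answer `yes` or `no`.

Op 1: place WB@(2,0)
Op 2: place BN@(5,2)
Op 3: place WB@(4,4)
Op 4: place BB@(4,3)
Op 5: place WR@(3,3)
Op 6: place WN@(4,2)
Op 7: place BB@(5,3)
Per-piece attacks for W:
  WB@(2,0): attacks (3,1) (4,2) (1,1) (0,2) [ray(1,1) blocked at (4,2)]
  WR@(3,3): attacks (3,4) (3,5) (3,2) (3,1) (3,0) (4,3) (2,3) (1,3) (0,3) [ray(1,0) blocked at (4,3)]
  WN@(4,2): attacks (5,4) (3,4) (2,3) (5,0) (3,0) (2,1)
  WB@(4,4): attacks (5,5) (5,3) (3,5) (3,3) [ray(1,-1) blocked at (5,3); ray(-1,-1) blocked at (3,3)]
W attacks (4,4): no

Answer: no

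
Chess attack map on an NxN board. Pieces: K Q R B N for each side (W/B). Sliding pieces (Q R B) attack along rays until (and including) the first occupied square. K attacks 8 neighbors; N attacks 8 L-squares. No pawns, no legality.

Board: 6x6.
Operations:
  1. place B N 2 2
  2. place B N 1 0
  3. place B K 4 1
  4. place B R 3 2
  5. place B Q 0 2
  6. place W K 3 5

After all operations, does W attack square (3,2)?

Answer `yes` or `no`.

Op 1: place BN@(2,2)
Op 2: place BN@(1,0)
Op 3: place BK@(4,1)
Op 4: place BR@(3,2)
Op 5: place BQ@(0,2)
Op 6: place WK@(3,5)
Per-piece attacks for W:
  WK@(3,5): attacks (3,4) (4,5) (2,5) (4,4) (2,4)
W attacks (3,2): no

Answer: no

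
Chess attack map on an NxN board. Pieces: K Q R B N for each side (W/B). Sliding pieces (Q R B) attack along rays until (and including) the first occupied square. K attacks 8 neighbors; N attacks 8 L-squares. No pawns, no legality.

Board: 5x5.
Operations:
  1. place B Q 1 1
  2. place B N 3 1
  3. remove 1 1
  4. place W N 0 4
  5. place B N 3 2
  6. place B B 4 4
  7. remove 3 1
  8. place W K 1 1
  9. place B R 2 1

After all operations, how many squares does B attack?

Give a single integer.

Answer: 11

Derivation:
Op 1: place BQ@(1,1)
Op 2: place BN@(3,1)
Op 3: remove (1,1)
Op 4: place WN@(0,4)
Op 5: place BN@(3,2)
Op 6: place BB@(4,4)
Op 7: remove (3,1)
Op 8: place WK@(1,1)
Op 9: place BR@(2,1)
Per-piece attacks for B:
  BR@(2,1): attacks (2,2) (2,3) (2,4) (2,0) (3,1) (4,1) (1,1) [ray(-1,0) blocked at (1,1)]
  BN@(3,2): attacks (4,4) (2,4) (1,3) (4,0) (2,0) (1,1)
  BB@(4,4): attacks (3,3) (2,2) (1,1) [ray(-1,-1) blocked at (1,1)]
Union (11 distinct): (1,1) (1,3) (2,0) (2,2) (2,3) (2,4) (3,1) (3,3) (4,0) (4,1) (4,4)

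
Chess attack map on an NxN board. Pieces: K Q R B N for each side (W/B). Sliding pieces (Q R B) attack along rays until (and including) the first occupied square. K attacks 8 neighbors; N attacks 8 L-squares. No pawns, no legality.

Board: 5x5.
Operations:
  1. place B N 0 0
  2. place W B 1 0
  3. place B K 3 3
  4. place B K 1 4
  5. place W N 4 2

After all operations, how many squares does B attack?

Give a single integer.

Answer: 13

Derivation:
Op 1: place BN@(0,0)
Op 2: place WB@(1,0)
Op 3: place BK@(3,3)
Op 4: place BK@(1,4)
Op 5: place WN@(4,2)
Per-piece attacks for B:
  BN@(0,0): attacks (1,2) (2,1)
  BK@(1,4): attacks (1,3) (2,4) (0,4) (2,3) (0,3)
  BK@(3,3): attacks (3,4) (3,2) (4,3) (2,3) (4,4) (4,2) (2,4) (2,2)
Union (13 distinct): (0,3) (0,4) (1,2) (1,3) (2,1) (2,2) (2,3) (2,4) (3,2) (3,4) (4,2) (4,3) (4,4)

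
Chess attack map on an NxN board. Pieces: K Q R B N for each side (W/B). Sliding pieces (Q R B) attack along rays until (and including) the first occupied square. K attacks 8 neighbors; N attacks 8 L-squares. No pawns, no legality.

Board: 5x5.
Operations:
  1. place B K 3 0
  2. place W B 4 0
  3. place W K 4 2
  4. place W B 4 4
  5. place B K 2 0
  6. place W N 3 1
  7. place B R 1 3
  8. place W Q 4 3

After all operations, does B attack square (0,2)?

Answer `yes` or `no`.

Answer: no

Derivation:
Op 1: place BK@(3,0)
Op 2: place WB@(4,0)
Op 3: place WK@(4,2)
Op 4: place WB@(4,4)
Op 5: place BK@(2,0)
Op 6: place WN@(3,1)
Op 7: place BR@(1,3)
Op 8: place WQ@(4,3)
Per-piece attacks for B:
  BR@(1,3): attacks (1,4) (1,2) (1,1) (1,0) (2,3) (3,3) (4,3) (0,3) [ray(1,0) blocked at (4,3)]
  BK@(2,0): attacks (2,1) (3,0) (1,0) (3,1) (1,1)
  BK@(3,0): attacks (3,1) (4,0) (2,0) (4,1) (2,1)
B attacks (0,2): no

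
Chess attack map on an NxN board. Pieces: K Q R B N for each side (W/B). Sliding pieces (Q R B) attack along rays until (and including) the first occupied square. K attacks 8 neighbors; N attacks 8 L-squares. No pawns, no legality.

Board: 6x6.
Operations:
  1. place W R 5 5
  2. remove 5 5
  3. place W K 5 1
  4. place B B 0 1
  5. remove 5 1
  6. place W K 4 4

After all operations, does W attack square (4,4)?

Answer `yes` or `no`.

Answer: no

Derivation:
Op 1: place WR@(5,5)
Op 2: remove (5,5)
Op 3: place WK@(5,1)
Op 4: place BB@(0,1)
Op 5: remove (5,1)
Op 6: place WK@(4,4)
Per-piece attacks for W:
  WK@(4,4): attacks (4,5) (4,3) (5,4) (3,4) (5,5) (5,3) (3,5) (3,3)
W attacks (4,4): no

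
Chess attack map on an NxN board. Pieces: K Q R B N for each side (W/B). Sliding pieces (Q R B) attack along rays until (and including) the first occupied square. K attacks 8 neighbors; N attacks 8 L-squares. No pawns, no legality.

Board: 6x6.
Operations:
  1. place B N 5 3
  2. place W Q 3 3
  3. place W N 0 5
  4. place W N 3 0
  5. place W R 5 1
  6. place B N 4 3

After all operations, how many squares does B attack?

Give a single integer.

Op 1: place BN@(5,3)
Op 2: place WQ@(3,3)
Op 3: place WN@(0,5)
Op 4: place WN@(3,0)
Op 5: place WR@(5,1)
Op 6: place BN@(4,3)
Per-piece attacks for B:
  BN@(4,3): attacks (5,5) (3,5) (2,4) (5,1) (3,1) (2,2)
  BN@(5,3): attacks (4,5) (3,4) (4,1) (3,2)
Union (10 distinct): (2,2) (2,4) (3,1) (3,2) (3,4) (3,5) (4,1) (4,5) (5,1) (5,5)

Answer: 10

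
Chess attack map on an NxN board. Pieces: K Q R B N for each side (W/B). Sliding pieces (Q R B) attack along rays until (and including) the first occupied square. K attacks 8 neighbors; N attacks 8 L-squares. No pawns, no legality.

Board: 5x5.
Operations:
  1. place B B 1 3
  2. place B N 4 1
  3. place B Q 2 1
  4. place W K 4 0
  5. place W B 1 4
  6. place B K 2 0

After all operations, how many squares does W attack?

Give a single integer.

Answer: 6

Derivation:
Op 1: place BB@(1,3)
Op 2: place BN@(4,1)
Op 3: place BQ@(2,1)
Op 4: place WK@(4,0)
Op 5: place WB@(1,4)
Op 6: place BK@(2,0)
Per-piece attacks for W:
  WB@(1,4): attacks (2,3) (3,2) (4,1) (0,3) [ray(1,-1) blocked at (4,1)]
  WK@(4,0): attacks (4,1) (3,0) (3,1)
Union (6 distinct): (0,3) (2,3) (3,0) (3,1) (3,2) (4,1)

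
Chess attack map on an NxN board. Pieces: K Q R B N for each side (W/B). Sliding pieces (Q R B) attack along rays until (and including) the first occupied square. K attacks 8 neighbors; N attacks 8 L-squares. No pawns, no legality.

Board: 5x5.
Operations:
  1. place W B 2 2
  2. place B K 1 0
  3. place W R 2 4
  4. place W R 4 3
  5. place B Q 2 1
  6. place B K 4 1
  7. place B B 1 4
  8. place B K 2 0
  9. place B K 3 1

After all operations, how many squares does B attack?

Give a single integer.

Op 1: place WB@(2,2)
Op 2: place BK@(1,0)
Op 3: place WR@(2,4)
Op 4: place WR@(4,3)
Op 5: place BQ@(2,1)
Op 6: place BK@(4,1)
Op 7: place BB@(1,4)
Op 8: place BK@(2,0)
Op 9: place BK@(3,1)
Per-piece attacks for B:
  BK@(1,0): attacks (1,1) (2,0) (0,0) (2,1) (0,1)
  BB@(1,4): attacks (2,3) (3,2) (4,1) (0,3) [ray(1,-1) blocked at (4,1)]
  BK@(2,0): attacks (2,1) (3,0) (1,0) (3,1) (1,1)
  BQ@(2,1): attacks (2,2) (2,0) (3,1) (1,1) (0,1) (3,2) (4,3) (3,0) (1,2) (0,3) (1,0) [ray(0,1) blocked at (2,2); ray(0,-1) blocked at (2,0); ray(1,0) blocked at (3,1); ray(1,1) blocked at (4,3); ray(-1,-1) blocked at (1,0)]
  BK@(3,1): attacks (3,2) (3,0) (4,1) (2,1) (4,2) (4,0) (2,2) (2,0)
  BK@(4,1): attacks (4,2) (4,0) (3,1) (3,2) (3,0)
Union (17 distinct): (0,0) (0,1) (0,3) (1,0) (1,1) (1,2) (2,0) (2,1) (2,2) (2,3) (3,0) (3,1) (3,2) (4,0) (4,1) (4,2) (4,3)

Answer: 17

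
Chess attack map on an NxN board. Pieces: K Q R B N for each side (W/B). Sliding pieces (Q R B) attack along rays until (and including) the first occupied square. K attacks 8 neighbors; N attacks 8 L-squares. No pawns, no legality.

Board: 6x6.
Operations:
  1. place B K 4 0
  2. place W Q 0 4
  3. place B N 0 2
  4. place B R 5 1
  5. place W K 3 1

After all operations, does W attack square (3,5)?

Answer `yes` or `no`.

Op 1: place BK@(4,0)
Op 2: place WQ@(0,4)
Op 3: place BN@(0,2)
Op 4: place BR@(5,1)
Op 5: place WK@(3,1)
Per-piece attacks for W:
  WQ@(0,4): attacks (0,5) (0,3) (0,2) (1,4) (2,4) (3,4) (4,4) (5,4) (1,5) (1,3) (2,2) (3,1) [ray(0,-1) blocked at (0,2); ray(1,-1) blocked at (3,1)]
  WK@(3,1): attacks (3,2) (3,0) (4,1) (2,1) (4,2) (4,0) (2,2) (2,0)
W attacks (3,5): no

Answer: no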